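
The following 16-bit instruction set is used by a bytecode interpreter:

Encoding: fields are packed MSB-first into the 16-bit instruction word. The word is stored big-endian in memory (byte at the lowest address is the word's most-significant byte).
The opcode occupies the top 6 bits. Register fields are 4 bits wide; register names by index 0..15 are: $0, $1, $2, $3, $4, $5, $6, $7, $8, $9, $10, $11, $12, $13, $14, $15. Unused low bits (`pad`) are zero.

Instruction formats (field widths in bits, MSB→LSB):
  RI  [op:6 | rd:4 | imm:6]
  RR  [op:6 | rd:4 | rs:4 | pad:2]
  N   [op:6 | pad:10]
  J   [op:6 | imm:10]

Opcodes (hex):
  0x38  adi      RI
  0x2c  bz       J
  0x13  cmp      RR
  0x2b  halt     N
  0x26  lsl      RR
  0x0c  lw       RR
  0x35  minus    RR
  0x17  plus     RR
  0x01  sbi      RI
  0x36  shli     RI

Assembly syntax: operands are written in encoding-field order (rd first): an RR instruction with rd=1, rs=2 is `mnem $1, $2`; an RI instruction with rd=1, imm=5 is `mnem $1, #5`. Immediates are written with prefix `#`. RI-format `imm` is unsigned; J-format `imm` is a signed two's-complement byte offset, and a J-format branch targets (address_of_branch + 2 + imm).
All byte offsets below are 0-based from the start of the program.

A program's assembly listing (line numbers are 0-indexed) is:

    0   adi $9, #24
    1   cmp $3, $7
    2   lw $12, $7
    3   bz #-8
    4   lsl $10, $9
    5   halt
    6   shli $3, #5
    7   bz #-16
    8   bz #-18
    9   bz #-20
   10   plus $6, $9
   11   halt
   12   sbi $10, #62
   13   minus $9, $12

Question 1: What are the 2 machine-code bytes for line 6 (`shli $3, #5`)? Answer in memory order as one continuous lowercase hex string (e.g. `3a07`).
d8c5

line 6 (shli): pack op=0x36:6|rd=3:4|imm=5:6 = 0xd8c5; big→ d8 c5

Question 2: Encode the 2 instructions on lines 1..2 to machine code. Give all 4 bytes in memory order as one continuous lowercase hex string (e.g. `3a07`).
line 1 (cmp): pack op=0x13:6|rd=3:4|rs=7:4|pad=0:2 = 0x4cdc; big→ 4c dc
line 2 (lw): pack op=0xc:6|rd=12:4|rs=7:4|pad=0:2 = 0x331c; big→ 33 1c

4cdc331c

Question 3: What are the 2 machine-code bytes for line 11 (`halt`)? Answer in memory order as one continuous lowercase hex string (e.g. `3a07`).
L11: halt op=0x2b:6|pad=0:10 ⇒ 0xac00 ⇒ big ac 00

ac00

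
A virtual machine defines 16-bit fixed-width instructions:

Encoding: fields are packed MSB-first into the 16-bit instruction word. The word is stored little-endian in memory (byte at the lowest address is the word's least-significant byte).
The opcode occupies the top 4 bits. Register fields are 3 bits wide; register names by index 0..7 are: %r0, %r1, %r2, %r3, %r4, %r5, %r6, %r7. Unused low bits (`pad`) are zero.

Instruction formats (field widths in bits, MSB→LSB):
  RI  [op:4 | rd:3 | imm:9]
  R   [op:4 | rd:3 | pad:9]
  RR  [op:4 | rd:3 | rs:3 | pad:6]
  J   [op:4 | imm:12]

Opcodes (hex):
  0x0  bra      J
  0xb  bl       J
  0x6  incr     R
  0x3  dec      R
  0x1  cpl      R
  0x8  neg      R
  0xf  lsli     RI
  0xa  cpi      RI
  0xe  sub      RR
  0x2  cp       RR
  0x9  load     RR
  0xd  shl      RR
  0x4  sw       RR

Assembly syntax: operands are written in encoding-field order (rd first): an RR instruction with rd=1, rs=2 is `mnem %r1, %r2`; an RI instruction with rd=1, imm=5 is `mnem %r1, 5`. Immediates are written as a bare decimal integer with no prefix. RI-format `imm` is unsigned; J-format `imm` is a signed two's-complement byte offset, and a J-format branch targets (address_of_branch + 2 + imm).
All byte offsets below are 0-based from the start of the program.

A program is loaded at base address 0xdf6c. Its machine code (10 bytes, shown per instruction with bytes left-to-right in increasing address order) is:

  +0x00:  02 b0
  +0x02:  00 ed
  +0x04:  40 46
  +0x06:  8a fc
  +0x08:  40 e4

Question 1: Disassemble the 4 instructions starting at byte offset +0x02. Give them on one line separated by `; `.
@+02  little-endian(00 ed) = 0xed00
  opcode bits[15:12]=0xe: sub/RR
  rd@[11:9]=0x6 ⇒ %r6
  rs@[8:6]=0x4 ⇒ %r4
@+04  little-endian(40 46) = 0x4640
  opcode bits[15:12]=0x4: sw/RR
  rd@[11:9]=0x3 ⇒ %r3
  rs@[8:6]=0x1 ⇒ %r1
@+06  little-endian(8a fc) = 0xfc8a
  opcode bits[15:12]=0xf: lsli/RI
  rd@[11:9]=0x6 ⇒ %r6
  imm@[8:0]=0x8a ⇒ 138
@+08  little-endian(40 e4) = 0xe440
  opcode bits[15:12]=0xe: sub/RR
  rd@[11:9]=0x2 ⇒ %r2
  rs@[8:6]=0x1 ⇒ %r1

sub %r6, %r4; sw %r3, %r1; lsli %r6, 138; sub %r2, %r1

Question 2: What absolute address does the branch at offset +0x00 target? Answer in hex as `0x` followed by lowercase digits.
0xdf70

off 0x00: read 02 b0 as little → 0xb002
  opcode bits[15:12]=0xb: bl/J
  imm@[11:0]=0x2 ⇒ 2
  target = base 0xdf6c + off 0x00 + 2 + imm 2 = 0xdf70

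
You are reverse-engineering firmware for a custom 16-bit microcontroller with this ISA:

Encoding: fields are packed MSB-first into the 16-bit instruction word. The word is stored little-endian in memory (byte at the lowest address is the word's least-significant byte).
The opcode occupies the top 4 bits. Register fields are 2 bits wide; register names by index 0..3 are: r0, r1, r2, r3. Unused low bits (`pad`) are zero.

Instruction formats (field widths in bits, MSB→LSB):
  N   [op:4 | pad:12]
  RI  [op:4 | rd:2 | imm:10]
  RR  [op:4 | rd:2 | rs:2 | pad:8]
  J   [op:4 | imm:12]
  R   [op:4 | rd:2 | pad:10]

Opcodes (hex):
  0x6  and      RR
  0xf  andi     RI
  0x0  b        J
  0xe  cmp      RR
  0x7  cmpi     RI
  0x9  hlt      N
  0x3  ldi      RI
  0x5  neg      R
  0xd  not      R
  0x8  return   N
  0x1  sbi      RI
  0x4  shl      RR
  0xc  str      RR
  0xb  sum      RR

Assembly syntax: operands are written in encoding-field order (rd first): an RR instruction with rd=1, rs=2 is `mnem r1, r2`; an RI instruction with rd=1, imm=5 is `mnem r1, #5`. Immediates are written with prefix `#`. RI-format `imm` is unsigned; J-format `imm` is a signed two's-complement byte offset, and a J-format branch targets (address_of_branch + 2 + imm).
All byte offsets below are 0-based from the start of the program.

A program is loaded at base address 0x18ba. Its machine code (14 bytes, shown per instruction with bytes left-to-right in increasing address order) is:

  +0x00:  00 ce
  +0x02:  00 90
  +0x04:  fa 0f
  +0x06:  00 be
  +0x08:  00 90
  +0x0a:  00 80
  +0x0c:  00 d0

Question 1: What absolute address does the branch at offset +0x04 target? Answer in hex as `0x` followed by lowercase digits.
0x18ba

off 0x04: read fa 0f as little → 0x0ffa
  opcode bits[15:12]=0x0: b/J
  imm: (w>>0)&0xfff=0xffa (s12→-6) → #-6
  target = base 0x18ba + off 0x04 + 2 + imm -6 = 0x18ba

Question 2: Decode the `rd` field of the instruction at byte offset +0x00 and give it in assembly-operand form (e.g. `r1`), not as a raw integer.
r3

[00] 00 ce → 0xce00
  opcode bits[15:12]=0xc: str/RR
  rd: (w>>10)&0x3=0x3 → r3
  rs: (w>>8)&0x3=0x2 → r2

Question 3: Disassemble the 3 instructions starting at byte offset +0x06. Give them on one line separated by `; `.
sum r3, r2; hlt; return

+0x06: 00 be ⇒ word 0xbe00 (little)
  top 4b → 0xb → sum [RR]
  rd@[11:10]=0x3 ⇒ r3
  rs@[9:8]=0x2 ⇒ r2
+0x08: 00 90 ⇒ word 0x9000 (little)
  top 4b → 0x9 → hlt [N]
+0x0a: 00 80 ⇒ word 0x8000 (little)
  top 4b → 0x8 → return [N]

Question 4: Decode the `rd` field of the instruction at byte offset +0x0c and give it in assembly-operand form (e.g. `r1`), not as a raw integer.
off 0x0c: read 00 d0 as little → 0xd000
  opcode bits[15:12]=0xd: not/R
  [11:10] rd=0 = r0

r0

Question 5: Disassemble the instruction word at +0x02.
hlt

off 0x02: read 00 90 as little → 0x9000
  top 4b → 0x9 → hlt [N]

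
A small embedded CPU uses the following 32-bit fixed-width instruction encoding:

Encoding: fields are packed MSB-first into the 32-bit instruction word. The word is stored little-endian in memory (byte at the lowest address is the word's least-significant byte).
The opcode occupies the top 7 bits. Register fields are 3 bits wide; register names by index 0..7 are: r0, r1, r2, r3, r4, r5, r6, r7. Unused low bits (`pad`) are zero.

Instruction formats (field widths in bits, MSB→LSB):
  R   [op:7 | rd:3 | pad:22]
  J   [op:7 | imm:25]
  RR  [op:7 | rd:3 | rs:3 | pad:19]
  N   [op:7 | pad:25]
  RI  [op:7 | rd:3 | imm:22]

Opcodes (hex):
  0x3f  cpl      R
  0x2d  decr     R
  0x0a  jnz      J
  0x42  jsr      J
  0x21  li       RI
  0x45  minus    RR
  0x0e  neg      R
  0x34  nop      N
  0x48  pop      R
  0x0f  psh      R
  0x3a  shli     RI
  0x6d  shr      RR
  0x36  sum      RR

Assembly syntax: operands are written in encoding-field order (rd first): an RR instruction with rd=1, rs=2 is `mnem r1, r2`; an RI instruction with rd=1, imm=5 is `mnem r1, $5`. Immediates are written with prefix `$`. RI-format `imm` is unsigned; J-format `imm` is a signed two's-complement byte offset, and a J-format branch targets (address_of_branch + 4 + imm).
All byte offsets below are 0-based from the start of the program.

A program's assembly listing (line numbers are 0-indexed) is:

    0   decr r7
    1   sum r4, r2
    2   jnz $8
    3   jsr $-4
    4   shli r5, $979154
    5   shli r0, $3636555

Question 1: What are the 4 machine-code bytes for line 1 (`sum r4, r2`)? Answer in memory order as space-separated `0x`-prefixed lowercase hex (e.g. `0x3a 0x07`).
0x00 0x00 0x10 0x6d

line 1 (sum): pack op=0x36:7|rd=4:3|rs=2:3|pad=0:19 = 0x6d100000; little→ 00 00 10 6d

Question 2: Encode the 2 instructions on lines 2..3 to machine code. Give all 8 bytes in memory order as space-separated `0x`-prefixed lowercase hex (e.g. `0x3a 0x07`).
0x08 0x00 0x00 0x14 0xfc 0xff 0xff 0x85

line 2 (jnz): pack op=0xa:7|imm=8:25 = 0x14000008; little→ 08 00 00 14
line 3 (jsr): pack op=0x42:7|imm=-4:25 = 0x85fffffc; little→ fc ff ff 85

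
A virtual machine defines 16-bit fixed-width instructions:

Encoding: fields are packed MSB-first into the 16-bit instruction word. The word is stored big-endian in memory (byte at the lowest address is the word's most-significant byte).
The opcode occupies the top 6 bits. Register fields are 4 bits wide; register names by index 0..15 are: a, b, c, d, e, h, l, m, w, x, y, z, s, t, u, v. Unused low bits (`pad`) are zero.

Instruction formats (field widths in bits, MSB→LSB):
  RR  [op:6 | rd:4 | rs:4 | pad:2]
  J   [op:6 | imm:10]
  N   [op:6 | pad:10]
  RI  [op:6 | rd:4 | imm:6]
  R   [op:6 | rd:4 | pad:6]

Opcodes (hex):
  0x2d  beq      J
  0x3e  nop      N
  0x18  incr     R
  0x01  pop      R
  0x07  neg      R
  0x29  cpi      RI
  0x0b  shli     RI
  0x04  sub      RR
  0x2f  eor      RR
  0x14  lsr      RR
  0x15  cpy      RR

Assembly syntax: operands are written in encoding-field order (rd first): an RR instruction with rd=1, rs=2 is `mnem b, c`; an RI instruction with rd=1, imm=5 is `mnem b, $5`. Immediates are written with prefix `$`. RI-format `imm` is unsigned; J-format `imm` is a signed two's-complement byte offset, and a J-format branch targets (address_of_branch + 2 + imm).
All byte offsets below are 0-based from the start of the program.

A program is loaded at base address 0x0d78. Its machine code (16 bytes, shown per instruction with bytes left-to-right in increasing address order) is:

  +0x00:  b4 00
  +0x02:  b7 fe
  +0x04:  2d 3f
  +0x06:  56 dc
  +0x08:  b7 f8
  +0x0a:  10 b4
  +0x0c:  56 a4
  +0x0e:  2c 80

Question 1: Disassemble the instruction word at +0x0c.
cpy y, x

@+0c  big-endian(56 a4) = 0x56a4
  opcode bits[15:10]=0x15: cpy/RR
  rd@[9:6]=0xa ⇒ y
  rs@[5:2]=0x9 ⇒ x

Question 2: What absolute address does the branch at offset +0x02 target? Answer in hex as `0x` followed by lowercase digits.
[02] b7 fe → 0xb7fe
  top 6b → 0x2d → beq [J]
  imm@[9:0]=0x3fe (s10→-2) ⇒ $-2
  target = base 0x0d78 + off 0x02 + 2 + imm -2 = 0x0d7a

0x0d7a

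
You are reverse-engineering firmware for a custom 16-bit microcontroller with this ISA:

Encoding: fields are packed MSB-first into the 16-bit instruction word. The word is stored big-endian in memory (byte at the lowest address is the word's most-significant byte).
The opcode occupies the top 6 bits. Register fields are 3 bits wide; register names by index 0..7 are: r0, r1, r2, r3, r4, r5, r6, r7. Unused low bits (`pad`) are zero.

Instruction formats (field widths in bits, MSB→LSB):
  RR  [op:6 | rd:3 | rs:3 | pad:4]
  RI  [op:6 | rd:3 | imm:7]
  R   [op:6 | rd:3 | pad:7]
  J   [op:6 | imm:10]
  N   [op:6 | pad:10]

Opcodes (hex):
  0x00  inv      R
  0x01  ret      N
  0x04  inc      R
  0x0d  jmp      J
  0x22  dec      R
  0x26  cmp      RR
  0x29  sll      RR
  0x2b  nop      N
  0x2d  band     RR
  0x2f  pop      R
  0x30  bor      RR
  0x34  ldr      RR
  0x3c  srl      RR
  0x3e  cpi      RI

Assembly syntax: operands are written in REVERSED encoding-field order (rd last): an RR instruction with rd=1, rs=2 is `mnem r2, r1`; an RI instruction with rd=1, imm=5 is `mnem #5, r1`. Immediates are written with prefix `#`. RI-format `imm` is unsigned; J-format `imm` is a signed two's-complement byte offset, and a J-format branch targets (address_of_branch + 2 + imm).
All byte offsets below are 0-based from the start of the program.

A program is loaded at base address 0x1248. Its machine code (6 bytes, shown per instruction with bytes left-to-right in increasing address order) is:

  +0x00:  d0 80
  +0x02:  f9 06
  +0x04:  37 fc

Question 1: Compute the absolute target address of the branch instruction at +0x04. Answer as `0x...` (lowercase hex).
[04] 37 fc → 0x37fc
  op=0x37fc>>10=0xd ⇒ jmp (J)
  imm: (w>>0)&0x3ff=0x3fc (s10→-4) → #-4
  target = base 0x1248 + off 0x04 + 2 + imm -4 = 0x124a

0x124a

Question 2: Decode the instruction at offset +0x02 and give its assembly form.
+0x02: f9 06 ⇒ word 0xf906 (big)
  opcode bits[15:10]=0x3e: cpi/RI
  rd: (w>>7)&0x7=0x2 → r2
  imm: (w>>0)&0x7f=0x6 → #6

cpi #6, r2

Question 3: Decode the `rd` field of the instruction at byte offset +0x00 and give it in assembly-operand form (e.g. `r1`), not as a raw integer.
r1

[00] d0 80 → 0xd080
  op=0xd080>>10=0x34 ⇒ ldr (RR)
  rd: (w>>7)&0x7=0x1 → r1
  rs: (w>>4)&0x7=0x0 → r0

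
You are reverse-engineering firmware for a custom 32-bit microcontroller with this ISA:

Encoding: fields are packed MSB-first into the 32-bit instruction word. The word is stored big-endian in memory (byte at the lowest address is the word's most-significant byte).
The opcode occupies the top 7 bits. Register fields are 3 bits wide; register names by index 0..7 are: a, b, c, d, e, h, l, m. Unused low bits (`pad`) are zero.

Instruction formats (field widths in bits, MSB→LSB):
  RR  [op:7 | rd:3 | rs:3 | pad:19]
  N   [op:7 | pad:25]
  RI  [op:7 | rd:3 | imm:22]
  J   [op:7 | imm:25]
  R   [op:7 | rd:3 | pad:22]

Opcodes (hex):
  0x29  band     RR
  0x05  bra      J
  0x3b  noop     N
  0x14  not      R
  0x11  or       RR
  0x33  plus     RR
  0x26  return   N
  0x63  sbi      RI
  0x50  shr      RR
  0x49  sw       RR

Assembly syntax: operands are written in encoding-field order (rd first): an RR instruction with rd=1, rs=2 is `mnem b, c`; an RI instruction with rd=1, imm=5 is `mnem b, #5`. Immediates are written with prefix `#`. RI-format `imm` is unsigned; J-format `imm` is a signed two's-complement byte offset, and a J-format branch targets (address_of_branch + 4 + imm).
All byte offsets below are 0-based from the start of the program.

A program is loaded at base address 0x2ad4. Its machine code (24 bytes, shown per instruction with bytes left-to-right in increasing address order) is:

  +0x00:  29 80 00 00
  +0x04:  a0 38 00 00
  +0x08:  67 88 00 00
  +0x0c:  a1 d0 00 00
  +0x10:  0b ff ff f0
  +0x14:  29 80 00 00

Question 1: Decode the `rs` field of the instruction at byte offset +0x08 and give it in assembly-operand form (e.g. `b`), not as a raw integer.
b

+0x08: 67 88 00 00 ⇒ word 0x67880000 (big)
  opcode bits[31:25]=0x33: plus/RR
  rd@[24:22]=0x6 ⇒ l
  rs@[21:19]=0x1 ⇒ b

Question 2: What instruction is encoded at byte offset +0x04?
shr a, m

+0x04: a0 38 00 00 ⇒ word 0xa0380000 (big)
  opcode bits[31:25]=0x50: shr/RR
  rd: (w>>22)&0x7=0x0 → a
  rs: (w>>19)&0x7=0x7 → m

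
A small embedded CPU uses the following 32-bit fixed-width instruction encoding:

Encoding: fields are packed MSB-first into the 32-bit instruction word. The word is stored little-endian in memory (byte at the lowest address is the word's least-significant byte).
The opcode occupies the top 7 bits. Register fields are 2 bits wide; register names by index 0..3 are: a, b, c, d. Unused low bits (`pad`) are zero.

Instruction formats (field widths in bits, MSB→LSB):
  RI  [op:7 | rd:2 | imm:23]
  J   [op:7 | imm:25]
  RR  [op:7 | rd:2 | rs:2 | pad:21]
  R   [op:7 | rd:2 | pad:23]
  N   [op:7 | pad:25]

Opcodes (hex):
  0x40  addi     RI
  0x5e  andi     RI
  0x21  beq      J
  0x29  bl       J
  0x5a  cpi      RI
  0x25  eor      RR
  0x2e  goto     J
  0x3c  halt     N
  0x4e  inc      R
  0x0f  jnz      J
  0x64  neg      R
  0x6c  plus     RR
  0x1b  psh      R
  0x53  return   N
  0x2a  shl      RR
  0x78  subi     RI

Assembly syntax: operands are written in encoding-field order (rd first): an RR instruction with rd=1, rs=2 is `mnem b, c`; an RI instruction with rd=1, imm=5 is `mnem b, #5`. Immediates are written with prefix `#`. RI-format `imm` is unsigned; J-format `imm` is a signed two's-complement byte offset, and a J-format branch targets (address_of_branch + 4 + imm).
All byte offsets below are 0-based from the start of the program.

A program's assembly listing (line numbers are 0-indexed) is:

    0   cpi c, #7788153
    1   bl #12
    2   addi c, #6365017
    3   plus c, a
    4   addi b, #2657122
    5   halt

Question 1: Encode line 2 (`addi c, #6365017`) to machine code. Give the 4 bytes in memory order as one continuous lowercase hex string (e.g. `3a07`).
2. addi fields op=0x40:7|rd=2:2|imm=6365017:23 → word 81611f59h → 59 1f 61 81

591f6181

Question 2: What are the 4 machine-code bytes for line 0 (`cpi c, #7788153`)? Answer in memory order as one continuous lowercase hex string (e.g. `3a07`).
L0: cpi op=0x5a:7|rd=2:2|imm=7788153:23 ⇒ 0xb576d679 ⇒ little 79 d6 76 b5

79d676b5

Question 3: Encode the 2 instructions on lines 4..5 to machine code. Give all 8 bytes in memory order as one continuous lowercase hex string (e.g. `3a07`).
L4: addi op=0x40:7|rd=1:2|imm=2657122:23 ⇒ 0x80a88b62 ⇒ little 62 8b a8 80
L5: halt op=0x3c:7|pad=0:25 ⇒ 0x78000000 ⇒ little 00 00 00 78

628ba88000000078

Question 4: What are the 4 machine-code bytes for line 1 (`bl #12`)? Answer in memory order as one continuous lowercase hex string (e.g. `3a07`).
0c000052

L1: bl op=0x29:7|imm=12:25 ⇒ 0x5200000c ⇒ little 0c 00 00 52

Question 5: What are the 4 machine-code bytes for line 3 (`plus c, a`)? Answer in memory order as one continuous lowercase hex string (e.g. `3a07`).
3. plus fields op=0x6c:7|rd=2:2|rs=0:2|pad=0:21 → word d9000000h → 00 00 00 d9

000000d9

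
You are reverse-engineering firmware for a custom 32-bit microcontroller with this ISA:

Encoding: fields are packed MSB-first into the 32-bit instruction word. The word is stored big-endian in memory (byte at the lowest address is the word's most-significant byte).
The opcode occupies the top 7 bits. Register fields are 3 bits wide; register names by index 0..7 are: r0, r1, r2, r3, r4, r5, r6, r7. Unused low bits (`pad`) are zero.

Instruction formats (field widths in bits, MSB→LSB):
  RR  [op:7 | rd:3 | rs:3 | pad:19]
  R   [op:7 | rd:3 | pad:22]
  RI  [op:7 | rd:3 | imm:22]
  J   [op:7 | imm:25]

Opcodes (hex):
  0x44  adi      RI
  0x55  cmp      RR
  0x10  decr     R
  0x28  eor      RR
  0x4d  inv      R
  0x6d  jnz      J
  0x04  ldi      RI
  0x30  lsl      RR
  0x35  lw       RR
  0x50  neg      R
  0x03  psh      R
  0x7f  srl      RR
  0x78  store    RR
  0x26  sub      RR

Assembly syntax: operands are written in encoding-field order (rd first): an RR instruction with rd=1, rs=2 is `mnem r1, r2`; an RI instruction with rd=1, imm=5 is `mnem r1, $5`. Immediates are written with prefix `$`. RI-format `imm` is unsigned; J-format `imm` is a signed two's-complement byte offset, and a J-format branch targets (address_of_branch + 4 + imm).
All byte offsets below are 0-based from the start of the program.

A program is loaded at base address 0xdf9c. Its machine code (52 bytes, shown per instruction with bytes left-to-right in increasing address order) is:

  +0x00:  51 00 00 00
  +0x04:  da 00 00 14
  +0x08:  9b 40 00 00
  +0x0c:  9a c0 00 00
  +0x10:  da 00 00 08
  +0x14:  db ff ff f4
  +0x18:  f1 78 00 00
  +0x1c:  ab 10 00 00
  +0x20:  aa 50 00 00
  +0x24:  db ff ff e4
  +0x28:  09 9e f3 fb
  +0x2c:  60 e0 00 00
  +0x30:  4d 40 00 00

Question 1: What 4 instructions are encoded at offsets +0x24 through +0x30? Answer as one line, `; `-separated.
jnz $-28; ldi r6, $2028539; lsl r3, r4; sub r5, r0

[24] db ff ff e4 → 0xdbffffe4
  opcode bits[31:25]=0x6d: jnz/J
  [24:0] imm=33554404 (s25→-28) = $-28
[28] 09 9e f3 fb → 0x099ef3fb
  opcode bits[31:25]=0x4: ldi/RI
  [24:22] rd=6 = r6
  [21:0] imm=2028539 = $2028539
[2c] 60 e0 00 00 → 0x60e00000
  opcode bits[31:25]=0x30: lsl/RR
  [24:22] rd=3 = r3
  [21:19] rs=4 = r4
[30] 4d 40 00 00 → 0x4d400000
  opcode bits[31:25]=0x26: sub/RR
  [24:22] rd=5 = r5
  [21:19] rs=0 = r0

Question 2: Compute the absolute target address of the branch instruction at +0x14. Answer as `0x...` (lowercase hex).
+0x14: db ff ff f4 ⇒ word 0xdbfffff4 (big)
  opcode bits[31:25]=0x6d: jnz/J
  [24:0] imm=33554420 (s25→-12) = $-12
  target = base 0xdf9c + off 0x14 + 4 + imm -12 = 0xdfa8

0xdfa8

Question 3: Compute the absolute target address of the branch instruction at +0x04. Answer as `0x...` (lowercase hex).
off 0x04: read da 00 00 14 as big → 0xda000014
  op=0xda000014>>25=0x6d ⇒ jnz (J)
  imm: (w>>0)&0x1ffffff=0x14 → $20
  target = base 0xdf9c + off 0x04 + 4 + imm 20 = 0xdfb8

0xdfb8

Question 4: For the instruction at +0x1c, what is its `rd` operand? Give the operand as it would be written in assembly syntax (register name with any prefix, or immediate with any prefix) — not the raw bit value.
@+1c  big-endian(ab 10 00 00) = 0xab100000
  op=0xab100000>>25=0x55 ⇒ cmp (RR)
  rd: (w>>22)&0x7=0x4 → r4
  rs: (w>>19)&0x7=0x2 → r2

r4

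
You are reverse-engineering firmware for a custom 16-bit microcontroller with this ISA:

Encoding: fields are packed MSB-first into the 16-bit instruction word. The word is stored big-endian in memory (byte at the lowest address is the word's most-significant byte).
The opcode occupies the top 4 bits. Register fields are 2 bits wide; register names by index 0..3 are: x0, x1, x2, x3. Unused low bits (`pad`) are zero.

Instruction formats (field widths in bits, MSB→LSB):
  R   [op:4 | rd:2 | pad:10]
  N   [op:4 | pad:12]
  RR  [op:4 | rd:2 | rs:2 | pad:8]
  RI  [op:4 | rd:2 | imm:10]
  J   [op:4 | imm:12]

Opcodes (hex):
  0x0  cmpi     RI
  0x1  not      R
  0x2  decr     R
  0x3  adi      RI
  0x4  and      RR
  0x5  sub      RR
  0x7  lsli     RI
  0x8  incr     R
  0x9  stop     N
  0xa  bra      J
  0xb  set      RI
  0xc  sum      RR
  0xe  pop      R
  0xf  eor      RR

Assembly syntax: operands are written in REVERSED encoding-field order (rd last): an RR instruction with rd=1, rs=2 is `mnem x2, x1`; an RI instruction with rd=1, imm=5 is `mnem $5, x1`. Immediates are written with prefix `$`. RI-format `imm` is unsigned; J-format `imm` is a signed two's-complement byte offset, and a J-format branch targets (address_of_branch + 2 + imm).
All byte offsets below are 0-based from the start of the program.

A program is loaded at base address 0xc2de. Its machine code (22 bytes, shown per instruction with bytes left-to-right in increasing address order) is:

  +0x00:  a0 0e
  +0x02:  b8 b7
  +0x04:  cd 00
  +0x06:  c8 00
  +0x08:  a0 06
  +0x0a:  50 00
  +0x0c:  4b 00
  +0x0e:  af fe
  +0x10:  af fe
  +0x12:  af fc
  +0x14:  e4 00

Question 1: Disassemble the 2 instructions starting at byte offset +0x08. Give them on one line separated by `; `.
@+08  big-endian(a0 06) = 0xa006
  opcode bits[15:12]=0xa: bra/J
  [11:0] imm=6 = $6
@+0a  big-endian(50 00) = 0x5000
  opcode bits[15:12]=0x5: sub/RR
  [11:10] rd=0 = x0
  [9:8] rs=0 = x0

bra $6; sub x0, x0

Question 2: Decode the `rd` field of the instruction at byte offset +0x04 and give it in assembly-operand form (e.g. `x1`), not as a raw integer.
x3

@+04  big-endian(cd 00) = 0xcd00
  top 4b → 0xc → sum [RR]
  rd: (w>>10)&0x3=0x3 → x3
  rs: (w>>8)&0x3=0x1 → x1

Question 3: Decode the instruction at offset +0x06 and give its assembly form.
sum x0, x2

+0x06: c8 00 ⇒ word 0xc800 (big)
  top 4b → 0xc → sum [RR]
  [11:10] rd=2 = x2
  [9:8] rs=0 = x0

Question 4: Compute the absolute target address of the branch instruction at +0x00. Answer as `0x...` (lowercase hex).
off 0x00: read a0 0e as big → 0xa00e
  top 4b → 0xa → bra [J]
  imm: (w>>0)&0xfff=0xe → $14
  target = base 0xc2de + off 0x00 + 2 + imm 14 = 0xc2ee

0xc2ee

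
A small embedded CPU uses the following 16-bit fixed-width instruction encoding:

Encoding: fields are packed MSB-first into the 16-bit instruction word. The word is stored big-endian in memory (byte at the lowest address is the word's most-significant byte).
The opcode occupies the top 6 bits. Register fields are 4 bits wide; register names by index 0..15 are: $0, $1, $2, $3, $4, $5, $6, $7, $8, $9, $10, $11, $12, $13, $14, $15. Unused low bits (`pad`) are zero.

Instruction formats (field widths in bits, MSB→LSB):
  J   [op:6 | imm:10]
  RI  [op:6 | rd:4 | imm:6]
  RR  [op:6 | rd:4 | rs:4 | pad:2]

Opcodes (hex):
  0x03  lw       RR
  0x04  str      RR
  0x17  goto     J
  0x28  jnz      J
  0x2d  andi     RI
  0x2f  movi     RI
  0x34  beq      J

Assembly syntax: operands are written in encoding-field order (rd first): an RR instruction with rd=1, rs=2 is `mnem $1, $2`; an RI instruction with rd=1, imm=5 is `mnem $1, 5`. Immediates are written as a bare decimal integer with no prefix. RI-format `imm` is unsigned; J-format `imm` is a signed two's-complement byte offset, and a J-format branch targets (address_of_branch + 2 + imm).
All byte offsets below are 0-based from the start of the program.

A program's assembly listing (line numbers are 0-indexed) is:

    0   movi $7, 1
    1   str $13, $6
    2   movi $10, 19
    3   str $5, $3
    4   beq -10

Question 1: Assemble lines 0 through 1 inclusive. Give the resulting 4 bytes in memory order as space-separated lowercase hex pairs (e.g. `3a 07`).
line 0 (movi): pack op=0x2f:6|rd=7:4|imm=1:6 = 0xbdc1; big→ bd c1
line 1 (str): pack op=0x4:6|rd=13:4|rs=6:4|pad=0:2 = 0x1358; big→ 13 58

bd c1 13 58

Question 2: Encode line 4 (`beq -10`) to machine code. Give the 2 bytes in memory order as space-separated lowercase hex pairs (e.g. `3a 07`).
d3 f6

L4: beq op=0x34:6|imm=-10:10 ⇒ 0xd3f6 ⇒ big d3 f6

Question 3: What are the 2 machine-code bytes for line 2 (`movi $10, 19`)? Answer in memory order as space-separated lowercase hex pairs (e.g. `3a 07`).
L2: movi op=0x2f:6|rd=10:4|imm=19:6 ⇒ 0xbe93 ⇒ big be 93

be 93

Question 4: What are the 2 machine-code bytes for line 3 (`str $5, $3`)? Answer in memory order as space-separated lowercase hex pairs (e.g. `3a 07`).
L3: str op=0x4:6|rd=5:4|rs=3:4|pad=0:2 ⇒ 0x114c ⇒ big 11 4c

11 4c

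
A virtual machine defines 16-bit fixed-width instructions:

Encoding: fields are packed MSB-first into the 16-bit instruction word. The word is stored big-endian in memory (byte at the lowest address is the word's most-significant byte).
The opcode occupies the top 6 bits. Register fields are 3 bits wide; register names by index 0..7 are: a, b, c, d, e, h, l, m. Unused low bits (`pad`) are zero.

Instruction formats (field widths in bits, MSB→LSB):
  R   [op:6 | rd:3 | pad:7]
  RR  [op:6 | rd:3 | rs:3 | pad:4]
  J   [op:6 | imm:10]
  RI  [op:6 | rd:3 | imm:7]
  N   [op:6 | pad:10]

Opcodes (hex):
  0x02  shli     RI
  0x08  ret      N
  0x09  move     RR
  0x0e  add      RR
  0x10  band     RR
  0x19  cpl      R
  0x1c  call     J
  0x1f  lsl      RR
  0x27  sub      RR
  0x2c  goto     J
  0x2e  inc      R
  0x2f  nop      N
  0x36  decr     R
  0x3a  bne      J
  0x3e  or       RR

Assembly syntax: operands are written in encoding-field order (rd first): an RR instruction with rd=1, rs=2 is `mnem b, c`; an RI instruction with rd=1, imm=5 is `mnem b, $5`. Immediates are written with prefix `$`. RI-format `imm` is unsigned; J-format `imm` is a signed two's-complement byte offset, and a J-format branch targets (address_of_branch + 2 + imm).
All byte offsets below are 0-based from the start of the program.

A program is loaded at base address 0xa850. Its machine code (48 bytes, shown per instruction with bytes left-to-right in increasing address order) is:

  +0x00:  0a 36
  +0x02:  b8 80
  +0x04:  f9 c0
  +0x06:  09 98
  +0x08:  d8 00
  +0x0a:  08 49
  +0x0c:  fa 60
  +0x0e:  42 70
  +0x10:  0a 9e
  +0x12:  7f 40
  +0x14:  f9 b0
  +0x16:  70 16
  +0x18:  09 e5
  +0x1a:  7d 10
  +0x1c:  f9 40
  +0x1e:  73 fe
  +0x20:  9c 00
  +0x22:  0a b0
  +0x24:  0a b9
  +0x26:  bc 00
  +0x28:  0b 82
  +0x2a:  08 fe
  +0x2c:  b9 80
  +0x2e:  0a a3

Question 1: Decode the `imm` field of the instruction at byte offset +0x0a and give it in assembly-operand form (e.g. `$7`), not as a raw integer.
$73

off 0x0a: read 08 49 as big → 0x0849
  opcode bits[15:10]=0x2: shli/RI
  rd@[9:7]=0x0 ⇒ a
  imm@[6:0]=0x49 ⇒ $73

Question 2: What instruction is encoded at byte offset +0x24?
shli h, $57

off 0x24: read 0a b9 as big → 0x0ab9
  op=0x0ab9>>10=0x2 ⇒ shli (RI)
  rd: (w>>7)&0x7=0x5 → h
  imm: (w>>0)&0x7f=0x39 → $57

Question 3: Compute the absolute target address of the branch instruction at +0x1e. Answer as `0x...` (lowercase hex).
0xa86e

@+1e  big-endian(73 fe) = 0x73fe
  opcode bits[15:10]=0x1c: call/J
  imm: (w>>0)&0x3ff=0x3fe (s10→-2) → $-2
  target = base 0xa850 + off 0x1e + 2 + imm -2 = 0xa86e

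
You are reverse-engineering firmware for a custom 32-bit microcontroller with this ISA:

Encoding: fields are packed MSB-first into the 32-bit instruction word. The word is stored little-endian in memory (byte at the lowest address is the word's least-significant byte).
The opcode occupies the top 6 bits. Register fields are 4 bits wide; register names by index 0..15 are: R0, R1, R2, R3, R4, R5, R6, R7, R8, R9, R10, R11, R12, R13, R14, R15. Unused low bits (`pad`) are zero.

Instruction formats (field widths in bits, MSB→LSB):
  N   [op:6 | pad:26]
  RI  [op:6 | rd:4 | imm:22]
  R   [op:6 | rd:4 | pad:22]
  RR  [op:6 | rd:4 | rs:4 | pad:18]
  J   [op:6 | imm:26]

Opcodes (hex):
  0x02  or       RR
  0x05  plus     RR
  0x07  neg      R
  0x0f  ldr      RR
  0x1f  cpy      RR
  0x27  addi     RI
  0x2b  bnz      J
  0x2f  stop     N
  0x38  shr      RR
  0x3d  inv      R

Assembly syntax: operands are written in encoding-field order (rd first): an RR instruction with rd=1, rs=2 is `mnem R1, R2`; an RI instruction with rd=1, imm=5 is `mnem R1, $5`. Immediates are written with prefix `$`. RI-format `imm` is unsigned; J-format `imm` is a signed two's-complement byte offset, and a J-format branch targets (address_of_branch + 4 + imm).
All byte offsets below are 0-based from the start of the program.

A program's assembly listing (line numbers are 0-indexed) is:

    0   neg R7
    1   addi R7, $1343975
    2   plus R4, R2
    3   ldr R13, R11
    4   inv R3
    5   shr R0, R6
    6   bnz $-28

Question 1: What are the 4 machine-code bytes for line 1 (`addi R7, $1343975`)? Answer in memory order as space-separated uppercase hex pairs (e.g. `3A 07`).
E7 81 D4 9D

L1: addi op=0x27:6|rd=7:4|imm=1343975:22 ⇒ 0x9dd481e7 ⇒ little e7 81 d4 9d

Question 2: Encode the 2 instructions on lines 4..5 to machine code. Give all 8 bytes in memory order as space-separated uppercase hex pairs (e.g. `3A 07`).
00 00 C0 F4 00 00 18 E0

line 4 (inv): pack op=0x3d:6|rd=3:4|pad=0:22 = 0xf4c00000; little→ 00 00 c0 f4
line 5 (shr): pack op=0x38:6|rd=0:4|rs=6:4|pad=0:18 = 0xe0180000; little→ 00 00 18 e0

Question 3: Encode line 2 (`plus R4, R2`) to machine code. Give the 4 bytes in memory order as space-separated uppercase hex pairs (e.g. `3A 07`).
00 00 08 15

L2: plus op=0x5:6|rd=4:4|rs=2:4|pad=0:18 ⇒ 0x15080000 ⇒ little 00 00 08 15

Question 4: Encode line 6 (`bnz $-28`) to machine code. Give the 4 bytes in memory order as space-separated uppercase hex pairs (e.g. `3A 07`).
E4 FF FF AF

line 6 (bnz): pack op=0x2b:6|imm=-28:26 = 0xafffffe4; little→ e4 ff ff af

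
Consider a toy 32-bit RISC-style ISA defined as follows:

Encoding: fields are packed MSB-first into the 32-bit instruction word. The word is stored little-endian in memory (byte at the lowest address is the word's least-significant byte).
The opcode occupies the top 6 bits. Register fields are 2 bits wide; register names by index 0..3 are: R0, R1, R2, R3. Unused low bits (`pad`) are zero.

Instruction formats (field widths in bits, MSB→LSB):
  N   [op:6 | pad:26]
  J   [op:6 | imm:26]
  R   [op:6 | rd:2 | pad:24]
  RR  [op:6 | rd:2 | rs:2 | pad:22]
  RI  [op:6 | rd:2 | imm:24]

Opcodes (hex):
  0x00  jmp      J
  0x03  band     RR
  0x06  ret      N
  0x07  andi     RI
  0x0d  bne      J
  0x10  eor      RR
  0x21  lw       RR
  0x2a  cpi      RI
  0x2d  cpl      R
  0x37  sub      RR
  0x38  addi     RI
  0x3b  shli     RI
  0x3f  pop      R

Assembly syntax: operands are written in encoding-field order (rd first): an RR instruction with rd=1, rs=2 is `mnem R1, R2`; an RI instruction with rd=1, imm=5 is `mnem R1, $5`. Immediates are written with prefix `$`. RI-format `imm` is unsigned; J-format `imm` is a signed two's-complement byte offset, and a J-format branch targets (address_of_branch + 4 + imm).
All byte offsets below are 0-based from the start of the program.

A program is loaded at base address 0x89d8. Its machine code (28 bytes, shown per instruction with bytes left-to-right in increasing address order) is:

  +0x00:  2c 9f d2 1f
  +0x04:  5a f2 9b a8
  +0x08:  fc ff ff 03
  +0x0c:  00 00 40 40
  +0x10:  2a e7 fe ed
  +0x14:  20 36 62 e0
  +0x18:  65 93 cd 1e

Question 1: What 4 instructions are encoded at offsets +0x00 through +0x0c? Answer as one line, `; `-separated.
andi R3, $13803308; cpi R0, $10220122; jmp $-4; eor R0, R1

off 0x00: read 2c 9f d2 1f as little → 0x1fd29f2c
  opcode bits[31:26]=0x7: andi/RI
  rd@[25:24]=0x3 ⇒ R3
  imm@[23:0]=0xd29f2c ⇒ $13803308
off 0x04: read 5a f2 9b a8 as little → 0xa89bf25a
  opcode bits[31:26]=0x2a: cpi/RI
  rd@[25:24]=0x0 ⇒ R0
  imm@[23:0]=0x9bf25a ⇒ $10220122
off 0x08: read fc ff ff 03 as little → 0x03fffffc
  opcode bits[31:26]=0x0: jmp/J
  imm@[25:0]=0x3fffffc (s26→-4) ⇒ $-4
off 0x0c: read 00 00 40 40 as little → 0x40400000
  opcode bits[31:26]=0x10: eor/RR
  rd@[25:24]=0x0 ⇒ R0
  rs@[23:22]=0x1 ⇒ R1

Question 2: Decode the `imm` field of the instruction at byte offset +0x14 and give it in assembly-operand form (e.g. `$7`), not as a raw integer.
[14] 20 36 62 e0 → 0xe0623620
  op=0xe0623620>>26=0x38 ⇒ addi (RI)
  rd: (w>>24)&0x3=0x0 → R0
  imm: (w>>0)&0xffffff=0x623620 → $6436384

$6436384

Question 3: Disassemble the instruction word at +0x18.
+0x18: 65 93 cd 1e ⇒ word 0x1ecd9365 (little)
  top 6b → 0x7 → andi [RI]
  rd: (w>>24)&0x3=0x2 → R2
  imm: (w>>0)&0xffffff=0xcd9365 → $13472613

andi R2, $13472613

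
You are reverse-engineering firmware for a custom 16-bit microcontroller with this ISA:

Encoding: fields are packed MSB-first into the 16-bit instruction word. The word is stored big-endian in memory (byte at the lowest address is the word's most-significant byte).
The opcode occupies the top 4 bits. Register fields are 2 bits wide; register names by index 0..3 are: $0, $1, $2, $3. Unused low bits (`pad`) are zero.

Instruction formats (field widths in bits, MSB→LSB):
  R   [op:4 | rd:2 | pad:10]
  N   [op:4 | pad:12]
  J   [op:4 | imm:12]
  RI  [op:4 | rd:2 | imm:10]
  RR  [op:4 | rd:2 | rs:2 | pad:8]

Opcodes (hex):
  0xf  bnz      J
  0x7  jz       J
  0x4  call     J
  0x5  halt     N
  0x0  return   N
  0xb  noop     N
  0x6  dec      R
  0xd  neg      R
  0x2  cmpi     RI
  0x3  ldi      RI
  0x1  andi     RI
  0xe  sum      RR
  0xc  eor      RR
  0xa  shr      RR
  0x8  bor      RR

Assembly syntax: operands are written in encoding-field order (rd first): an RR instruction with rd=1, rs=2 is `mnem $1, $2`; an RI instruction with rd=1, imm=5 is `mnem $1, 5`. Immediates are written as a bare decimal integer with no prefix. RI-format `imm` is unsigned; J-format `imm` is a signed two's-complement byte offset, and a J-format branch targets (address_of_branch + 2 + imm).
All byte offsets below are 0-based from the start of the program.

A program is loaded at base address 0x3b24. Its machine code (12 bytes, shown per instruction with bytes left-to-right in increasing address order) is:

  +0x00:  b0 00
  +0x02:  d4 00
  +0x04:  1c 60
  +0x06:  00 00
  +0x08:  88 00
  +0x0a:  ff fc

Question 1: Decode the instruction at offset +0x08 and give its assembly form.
@+08  big-endian(88 00) = 0x8800
  opcode bits[15:12]=0x8: bor/RR
  [11:10] rd=2 = $2
  [9:8] rs=0 = $0

bor $2, $0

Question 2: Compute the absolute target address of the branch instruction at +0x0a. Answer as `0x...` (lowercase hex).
@+0a  big-endian(ff fc) = 0xfffc
  top 4b → 0xf → bnz [J]
  imm: (w>>0)&0xfff=0xffc (s12→-4) → -4
  target = base 0x3b24 + off 0x0a + 2 + imm -4 = 0x3b2c

0x3b2c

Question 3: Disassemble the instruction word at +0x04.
[04] 1c 60 → 0x1c60
  opcode bits[15:12]=0x1: andi/RI
  [11:10] rd=3 = $3
  [9:0] imm=96 = 96

andi $3, 96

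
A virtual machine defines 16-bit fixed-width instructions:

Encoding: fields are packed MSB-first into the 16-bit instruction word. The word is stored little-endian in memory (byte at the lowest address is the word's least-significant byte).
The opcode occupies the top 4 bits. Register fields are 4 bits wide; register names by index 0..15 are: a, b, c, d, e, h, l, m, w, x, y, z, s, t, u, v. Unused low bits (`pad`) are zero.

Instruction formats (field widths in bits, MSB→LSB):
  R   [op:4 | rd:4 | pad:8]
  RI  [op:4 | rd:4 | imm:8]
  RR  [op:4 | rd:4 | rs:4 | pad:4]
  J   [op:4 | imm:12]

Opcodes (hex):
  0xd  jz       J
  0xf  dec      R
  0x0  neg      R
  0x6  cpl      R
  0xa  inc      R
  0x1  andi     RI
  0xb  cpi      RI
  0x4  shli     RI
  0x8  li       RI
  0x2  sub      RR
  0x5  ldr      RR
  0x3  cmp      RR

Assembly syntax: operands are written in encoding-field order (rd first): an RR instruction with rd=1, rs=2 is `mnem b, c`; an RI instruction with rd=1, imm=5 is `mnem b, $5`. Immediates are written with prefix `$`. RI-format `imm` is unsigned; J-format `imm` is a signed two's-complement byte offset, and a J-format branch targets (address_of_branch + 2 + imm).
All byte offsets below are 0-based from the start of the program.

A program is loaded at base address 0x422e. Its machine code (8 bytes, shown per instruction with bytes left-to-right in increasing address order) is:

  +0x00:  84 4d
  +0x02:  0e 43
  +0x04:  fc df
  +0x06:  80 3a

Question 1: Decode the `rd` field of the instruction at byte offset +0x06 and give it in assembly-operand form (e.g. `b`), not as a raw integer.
off 0x06: read 80 3a as little → 0x3a80
  top 4b → 0x3 → cmp [RR]
  rd: (w>>8)&0xf=0xa → y
  rs: (w>>4)&0xf=0x8 → w

y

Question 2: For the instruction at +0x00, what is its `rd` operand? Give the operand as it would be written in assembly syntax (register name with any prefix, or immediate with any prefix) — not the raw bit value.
@+00  little-endian(84 4d) = 0x4d84
  opcode bits[15:12]=0x4: shli/RI
  rd: (w>>8)&0xf=0xd → t
  imm: (w>>0)&0xff=0x84 → $132

t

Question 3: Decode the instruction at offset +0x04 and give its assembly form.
+0x04: fc df ⇒ word 0xdffc (little)
  top 4b → 0xd → jz [J]
  imm@[11:0]=0xffc (s12→-4) ⇒ $-4

jz $-4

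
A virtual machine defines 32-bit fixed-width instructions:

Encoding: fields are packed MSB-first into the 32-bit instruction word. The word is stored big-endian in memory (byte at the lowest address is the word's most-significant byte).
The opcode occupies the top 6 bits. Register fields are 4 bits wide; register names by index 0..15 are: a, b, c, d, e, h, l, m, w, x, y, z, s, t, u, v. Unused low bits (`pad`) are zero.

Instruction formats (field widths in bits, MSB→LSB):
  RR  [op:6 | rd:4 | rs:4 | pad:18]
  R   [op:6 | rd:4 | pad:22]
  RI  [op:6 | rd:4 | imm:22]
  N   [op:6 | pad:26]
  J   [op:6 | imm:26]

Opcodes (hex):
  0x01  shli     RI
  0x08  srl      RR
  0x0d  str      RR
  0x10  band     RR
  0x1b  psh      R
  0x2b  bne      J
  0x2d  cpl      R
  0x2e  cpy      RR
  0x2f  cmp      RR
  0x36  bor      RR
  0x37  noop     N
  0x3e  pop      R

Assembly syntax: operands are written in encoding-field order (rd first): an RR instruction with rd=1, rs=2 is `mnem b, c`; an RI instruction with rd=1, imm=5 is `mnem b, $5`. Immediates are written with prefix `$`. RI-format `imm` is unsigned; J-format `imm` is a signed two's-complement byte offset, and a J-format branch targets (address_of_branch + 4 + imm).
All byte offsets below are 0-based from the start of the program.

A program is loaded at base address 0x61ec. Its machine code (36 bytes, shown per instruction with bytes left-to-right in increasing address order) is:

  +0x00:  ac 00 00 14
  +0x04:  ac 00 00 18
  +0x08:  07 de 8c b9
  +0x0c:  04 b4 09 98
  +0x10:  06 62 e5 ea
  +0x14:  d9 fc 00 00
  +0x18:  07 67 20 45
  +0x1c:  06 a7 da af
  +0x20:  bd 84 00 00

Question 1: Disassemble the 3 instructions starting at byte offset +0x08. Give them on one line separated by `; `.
@+08  big-endian(07 de 8c b9) = 0x07de8cb9
  opcode bits[31:26]=0x1: shli/RI
  [25:22] rd=15 = v
  [21:0] imm=2002105 = $2002105
@+0c  big-endian(04 b4 09 98) = 0x04b40998
  opcode bits[31:26]=0x1: shli/RI
  [25:22] rd=2 = c
  [21:0] imm=3410328 = $3410328
@+10  big-endian(06 62 e5 ea) = 0x0662e5ea
  opcode bits[31:26]=0x1: shli/RI
  [25:22] rd=9 = x
  [21:0] imm=2287082 = $2287082

shli v, $2002105; shli c, $3410328; shli x, $2287082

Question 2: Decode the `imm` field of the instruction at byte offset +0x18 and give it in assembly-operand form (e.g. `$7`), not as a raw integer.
@+18  big-endian(07 67 20 45) = 0x07672045
  top 6b → 0x1 → shli [RI]
  rd@[25:22]=0xd ⇒ t
  imm@[21:0]=0x272045 ⇒ $2564165

$2564165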